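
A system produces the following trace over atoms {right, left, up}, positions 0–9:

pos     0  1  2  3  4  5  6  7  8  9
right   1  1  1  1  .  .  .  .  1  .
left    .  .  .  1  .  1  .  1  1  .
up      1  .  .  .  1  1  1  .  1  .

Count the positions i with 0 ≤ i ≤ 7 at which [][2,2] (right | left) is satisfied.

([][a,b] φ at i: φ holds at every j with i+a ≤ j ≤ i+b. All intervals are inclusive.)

5

Evaluate at each i in [0,7]:
  i=0: ✓ (all of [2,2])
  i=1: ✓ (all of [3,3])
  i=2: ✗ (fails at j=4)
  i=3: ✓ (all of [5,5])
  i=4: ✗ (fails at j=6)
  i=5: ✓ (all of [7,7])
  i=6: ✓ (all of [8,8])
  i=7: ✗ (fails at j=9)
Positions where it holds: {0, 1, 3, 5, 6} → 5.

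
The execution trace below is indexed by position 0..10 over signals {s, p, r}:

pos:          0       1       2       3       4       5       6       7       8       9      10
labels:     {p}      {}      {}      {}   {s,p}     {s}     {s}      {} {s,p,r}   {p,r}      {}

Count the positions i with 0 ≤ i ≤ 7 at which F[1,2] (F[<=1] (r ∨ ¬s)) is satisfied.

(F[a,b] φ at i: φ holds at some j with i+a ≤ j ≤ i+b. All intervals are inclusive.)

Evaluate at each i in [0,7]:
  i=0: ✓ (witness j=1)
  i=1: ✓ (witness j=2)
  i=2: ✓ (witness j=3)
  i=3: ✗ (none in [4,5])
  i=4: ✓ (witness j=6)
  i=5: ✓ (witness j=6)
  i=6: ✓ (witness j=7)
  i=7: ✓ (witness j=8)
Positions where it holds: {0, 1, 2, 4, 5, 6, 7} → 7.

7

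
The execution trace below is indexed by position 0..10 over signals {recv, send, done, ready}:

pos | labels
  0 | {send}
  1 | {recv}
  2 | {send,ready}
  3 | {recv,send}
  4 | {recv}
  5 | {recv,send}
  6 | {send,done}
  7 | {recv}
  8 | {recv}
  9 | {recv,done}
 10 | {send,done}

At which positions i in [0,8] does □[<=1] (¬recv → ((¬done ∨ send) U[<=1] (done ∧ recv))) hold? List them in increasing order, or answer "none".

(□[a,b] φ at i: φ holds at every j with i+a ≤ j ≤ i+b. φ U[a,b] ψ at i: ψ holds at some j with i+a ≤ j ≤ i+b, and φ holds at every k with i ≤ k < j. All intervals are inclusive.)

Evaluate at each i in [0,8]:
  i=0: ✗ (fails at j=0)
  i=1: ✗ (fails at j=2)
  i=2: ✗ (fails at j=2)
  i=3: ✓ (all of [3,4])
  i=4: ✓ (all of [4,5])
  i=5: ✗ (fails at j=6)
  i=6: ✗ (fails at j=6)
  i=7: ✓ (all of [7,8])
  i=8: ✓ (all of [8,9])

3, 4, 7, 8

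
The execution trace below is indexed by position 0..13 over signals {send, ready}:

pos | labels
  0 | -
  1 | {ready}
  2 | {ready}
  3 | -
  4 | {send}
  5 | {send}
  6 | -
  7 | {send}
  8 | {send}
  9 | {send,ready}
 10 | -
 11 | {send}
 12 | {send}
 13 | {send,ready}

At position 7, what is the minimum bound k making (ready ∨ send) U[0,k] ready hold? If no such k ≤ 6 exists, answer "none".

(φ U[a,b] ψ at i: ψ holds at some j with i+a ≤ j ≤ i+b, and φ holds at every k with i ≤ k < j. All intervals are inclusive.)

2

Need earliest j ≥ 7 with ready, and (ready ∨ send) at every k in [7,j-1].
  j=7: rhs fails.
  j=8: rhs fails.
  j=9: rhs holds; lhs holds on [7,8]. k = 2.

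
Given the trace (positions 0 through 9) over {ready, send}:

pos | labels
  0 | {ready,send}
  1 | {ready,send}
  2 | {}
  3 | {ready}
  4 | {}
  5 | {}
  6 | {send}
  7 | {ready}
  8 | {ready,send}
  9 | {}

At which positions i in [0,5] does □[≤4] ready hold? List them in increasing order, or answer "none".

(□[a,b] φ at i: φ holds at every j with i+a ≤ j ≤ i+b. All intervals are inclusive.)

none

Evaluate at each i in [0,5]:
  i=0: ✗ (fails at j=2)
  i=1: ✗ (fails at j=2)
  i=2: ✗ (fails at j=2)
  i=3: ✗ (fails at j=4)
  i=4: ✗ (fails at j=4)
  i=5: ✗ (fails at j=5)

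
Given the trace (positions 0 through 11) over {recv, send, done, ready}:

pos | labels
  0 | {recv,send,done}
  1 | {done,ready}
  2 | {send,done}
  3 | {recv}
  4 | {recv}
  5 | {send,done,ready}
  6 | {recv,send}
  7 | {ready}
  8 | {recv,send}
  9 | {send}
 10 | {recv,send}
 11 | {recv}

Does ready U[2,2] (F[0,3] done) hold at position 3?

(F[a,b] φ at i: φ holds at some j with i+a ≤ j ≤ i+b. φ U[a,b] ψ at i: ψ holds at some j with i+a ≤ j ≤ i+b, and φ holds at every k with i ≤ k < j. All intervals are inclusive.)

Need some j in [5,5] with F[0,3] done, and ready at every k in [3,j-1].
  j=5: F[0,3] done holds, but ready fails at k=3 → not this j.
No j in the window works → until fails.

No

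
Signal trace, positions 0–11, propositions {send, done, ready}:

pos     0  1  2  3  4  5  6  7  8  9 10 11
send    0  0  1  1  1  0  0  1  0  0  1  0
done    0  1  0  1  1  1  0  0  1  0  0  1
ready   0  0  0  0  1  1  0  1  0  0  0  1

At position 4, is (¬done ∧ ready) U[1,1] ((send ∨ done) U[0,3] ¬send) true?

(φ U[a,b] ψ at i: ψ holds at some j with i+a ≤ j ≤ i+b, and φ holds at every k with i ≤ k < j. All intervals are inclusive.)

Need some j in [5,5] with ((send ∨ done) U[0,3] ¬send), and (¬done ∧ ready) at every k in [4,j-1].
  j=5: ((send ∨ done) U[0,3] ¬send) holds, but (¬done ∧ ready) fails at k=4 → not this j.
No j in the window works → until fails.

False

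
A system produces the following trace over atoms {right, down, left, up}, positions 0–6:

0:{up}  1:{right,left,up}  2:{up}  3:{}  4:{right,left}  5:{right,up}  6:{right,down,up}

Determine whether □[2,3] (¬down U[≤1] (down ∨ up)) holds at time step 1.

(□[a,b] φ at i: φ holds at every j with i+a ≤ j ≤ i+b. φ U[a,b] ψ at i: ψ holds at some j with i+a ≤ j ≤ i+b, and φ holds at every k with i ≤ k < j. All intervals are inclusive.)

False

Check (¬down U[≤1] (down ∨ up)) at every j in [3,4]:
  j=3: fails
  j=4: holds
Fails at j=3 → formula fails.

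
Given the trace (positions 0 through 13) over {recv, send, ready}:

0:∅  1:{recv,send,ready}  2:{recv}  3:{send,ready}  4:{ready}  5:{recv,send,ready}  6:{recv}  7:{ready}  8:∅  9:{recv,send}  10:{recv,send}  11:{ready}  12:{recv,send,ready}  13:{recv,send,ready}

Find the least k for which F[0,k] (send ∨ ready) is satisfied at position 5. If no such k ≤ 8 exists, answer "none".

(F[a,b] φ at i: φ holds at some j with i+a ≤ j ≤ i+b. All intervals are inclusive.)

0

Scan j = 5,6,… for (send ∨ ready):
  j=5: holds
First hit at j=5, so smallest k = 5-5 = 0.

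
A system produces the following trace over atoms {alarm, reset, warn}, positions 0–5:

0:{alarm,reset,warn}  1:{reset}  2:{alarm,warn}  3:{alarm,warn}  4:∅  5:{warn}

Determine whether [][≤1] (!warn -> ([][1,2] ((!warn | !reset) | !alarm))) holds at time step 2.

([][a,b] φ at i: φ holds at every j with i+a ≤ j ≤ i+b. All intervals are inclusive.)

Yes

Check (!warn -> ([][1,2] ((!warn | !reset) | !alarm))) at every j in [2,3]:
  j=2: antecedent false → ✓
  j=3: antecedent false → ✓
All positions satisfy it → formula holds.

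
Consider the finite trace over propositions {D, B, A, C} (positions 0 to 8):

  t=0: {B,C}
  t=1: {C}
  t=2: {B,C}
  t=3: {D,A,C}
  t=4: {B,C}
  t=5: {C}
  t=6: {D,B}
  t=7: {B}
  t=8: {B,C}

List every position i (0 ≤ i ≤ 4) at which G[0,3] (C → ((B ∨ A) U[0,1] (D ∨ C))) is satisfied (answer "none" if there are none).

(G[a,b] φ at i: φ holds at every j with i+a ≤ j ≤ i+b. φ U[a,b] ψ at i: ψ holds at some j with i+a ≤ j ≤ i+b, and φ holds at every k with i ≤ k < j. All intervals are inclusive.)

0, 1, 2, 3, 4

Evaluate at each i in [0,4]:
  i=0: ✓ (all of [0,3])
  i=1: ✓ (all of [1,4])
  i=2: ✓ (all of [2,5])
  i=3: ✓ (all of [3,6])
  i=4: ✓ (all of [4,7])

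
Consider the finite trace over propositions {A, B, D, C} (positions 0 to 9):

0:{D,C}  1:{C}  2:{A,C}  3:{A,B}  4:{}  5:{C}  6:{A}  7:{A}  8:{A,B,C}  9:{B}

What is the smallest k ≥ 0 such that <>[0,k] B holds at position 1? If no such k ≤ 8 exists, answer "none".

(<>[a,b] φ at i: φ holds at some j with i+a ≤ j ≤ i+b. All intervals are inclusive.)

Scan j = 1,2,… for B:
  j=1: fails
  j=2: fails
  j=3: holds
First hit at j=3, so smallest k = 3-1 = 2.

2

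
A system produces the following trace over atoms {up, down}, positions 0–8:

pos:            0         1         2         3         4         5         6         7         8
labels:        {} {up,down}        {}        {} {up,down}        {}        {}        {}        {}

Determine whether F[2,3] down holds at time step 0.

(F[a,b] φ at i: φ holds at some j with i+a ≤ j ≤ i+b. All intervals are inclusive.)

Check down at each j in [2,3]:
  j=2: false
  j=3: false
No position in the window satisfies it → formula fails.

Does not hold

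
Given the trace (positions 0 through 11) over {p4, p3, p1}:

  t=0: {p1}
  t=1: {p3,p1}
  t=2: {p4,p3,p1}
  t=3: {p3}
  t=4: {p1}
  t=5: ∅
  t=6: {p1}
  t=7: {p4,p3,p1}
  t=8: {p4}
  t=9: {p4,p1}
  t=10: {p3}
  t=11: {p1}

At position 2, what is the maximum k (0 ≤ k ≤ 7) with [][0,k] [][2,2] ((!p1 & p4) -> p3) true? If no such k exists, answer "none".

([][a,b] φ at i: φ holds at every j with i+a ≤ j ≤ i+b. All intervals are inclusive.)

[][2,2] ((!p1 & p4) -> p3) must hold from j=2 onward; find where it first fails.
  j=2: holds
  j=3: holds
  j=4: holds
  j=5: holds
  j=6: fails
Holds on [2,5], so largest k = 3.

3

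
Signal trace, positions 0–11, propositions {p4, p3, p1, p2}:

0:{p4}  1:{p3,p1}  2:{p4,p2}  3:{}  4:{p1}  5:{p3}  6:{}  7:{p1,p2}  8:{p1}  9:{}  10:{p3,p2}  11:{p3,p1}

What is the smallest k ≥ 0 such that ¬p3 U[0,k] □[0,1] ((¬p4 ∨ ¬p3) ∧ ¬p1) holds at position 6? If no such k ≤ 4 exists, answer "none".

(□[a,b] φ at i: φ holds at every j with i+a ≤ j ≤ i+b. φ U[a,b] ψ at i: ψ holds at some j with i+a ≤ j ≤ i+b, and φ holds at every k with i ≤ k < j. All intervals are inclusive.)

Need earliest j ≥ 6 with □[0,1] ((¬p4 ∨ ¬p3) ∧ ¬p1), and ¬p3 at every k in [6,j-1].
  j=6: rhs fails.
  j=7: rhs fails.
  j=8: rhs fails.
  j=9: rhs holds; lhs holds on [6,8]. k = 3.

3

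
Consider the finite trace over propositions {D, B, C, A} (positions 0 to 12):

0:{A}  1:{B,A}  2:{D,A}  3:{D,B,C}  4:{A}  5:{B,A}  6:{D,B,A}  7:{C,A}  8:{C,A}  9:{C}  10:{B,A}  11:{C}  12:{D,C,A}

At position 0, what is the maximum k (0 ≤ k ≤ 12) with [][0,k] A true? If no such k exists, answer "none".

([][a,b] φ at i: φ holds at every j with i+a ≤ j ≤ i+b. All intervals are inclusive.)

A must hold from j=0 onward; find where it first fails.
  j=0: holds
  j=1: holds
  j=2: holds
  j=3: fails
Holds on [0,2], so largest k = 2.

2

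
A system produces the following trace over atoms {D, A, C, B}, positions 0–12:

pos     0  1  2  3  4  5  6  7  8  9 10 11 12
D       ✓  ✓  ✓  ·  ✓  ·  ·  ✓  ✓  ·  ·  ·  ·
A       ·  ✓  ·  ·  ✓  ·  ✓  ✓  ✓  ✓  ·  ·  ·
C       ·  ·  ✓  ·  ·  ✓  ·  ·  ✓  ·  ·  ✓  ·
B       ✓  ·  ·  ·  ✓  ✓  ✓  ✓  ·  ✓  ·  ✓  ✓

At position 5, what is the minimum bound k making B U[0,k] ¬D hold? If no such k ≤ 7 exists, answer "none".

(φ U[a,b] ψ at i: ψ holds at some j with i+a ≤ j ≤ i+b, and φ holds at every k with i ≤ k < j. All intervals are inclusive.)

0

Need earliest j ≥ 5 with ¬D, and B at every k in [5,j-1].
  j=5: rhs holds (empty prefix). k = 0.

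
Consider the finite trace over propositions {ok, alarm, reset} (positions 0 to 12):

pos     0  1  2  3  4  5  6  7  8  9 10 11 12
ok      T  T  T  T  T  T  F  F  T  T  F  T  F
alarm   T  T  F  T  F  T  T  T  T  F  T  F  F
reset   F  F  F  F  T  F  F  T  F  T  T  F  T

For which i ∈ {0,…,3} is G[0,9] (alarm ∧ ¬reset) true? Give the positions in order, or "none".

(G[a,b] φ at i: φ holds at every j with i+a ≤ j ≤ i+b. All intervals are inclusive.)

none

Evaluate at each i in [0,3]:
  i=0: ✗ (fails at j=2)
  i=1: ✗ (fails at j=2)
  i=2: ✗ (fails at j=2)
  i=3: ✗ (fails at j=4)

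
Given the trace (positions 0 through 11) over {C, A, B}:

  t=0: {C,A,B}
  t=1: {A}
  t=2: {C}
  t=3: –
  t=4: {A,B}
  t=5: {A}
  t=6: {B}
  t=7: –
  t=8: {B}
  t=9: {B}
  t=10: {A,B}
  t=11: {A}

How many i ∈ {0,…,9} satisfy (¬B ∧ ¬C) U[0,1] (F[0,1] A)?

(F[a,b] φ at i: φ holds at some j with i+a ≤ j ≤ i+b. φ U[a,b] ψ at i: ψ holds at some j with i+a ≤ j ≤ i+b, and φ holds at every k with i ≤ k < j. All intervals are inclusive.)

6

Evaluate at each i in [0,9]:
  i=0: ✓ (rhs at j=0)
  i=1: ✓ (rhs at j=1)
  i=2: ✗ (lhs fails at k=2 before rhs at j=3)
  i=3: ✓ (rhs at j=3)
  i=4: ✓ (rhs at j=4)
  i=5: ✓ (rhs at j=5)
  i=6: ✗ (no rhs in [6,7])
  i=7: ✗ (no rhs in [7,8])
  i=8: ✗ (lhs fails at k=8 before rhs at j=9)
  i=9: ✓ (rhs at j=9)
Positions where it holds: {0, 1, 3, 4, 5, 9} → 6.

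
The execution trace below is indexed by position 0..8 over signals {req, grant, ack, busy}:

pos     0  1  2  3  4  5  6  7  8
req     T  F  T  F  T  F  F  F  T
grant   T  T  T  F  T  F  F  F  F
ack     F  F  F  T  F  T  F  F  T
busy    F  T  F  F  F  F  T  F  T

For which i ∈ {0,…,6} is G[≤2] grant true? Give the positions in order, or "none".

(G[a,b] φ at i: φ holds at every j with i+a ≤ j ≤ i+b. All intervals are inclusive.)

Evaluate at each i in [0,6]:
  i=0: ✓ (all of [0,2])
  i=1: ✗ (fails at j=3)
  i=2: ✗ (fails at j=3)
  i=3: ✗ (fails at j=3)
  i=4: ✗ (fails at j=5)
  i=5: ✗ (fails at j=5)
  i=6: ✗ (fails at j=6)

0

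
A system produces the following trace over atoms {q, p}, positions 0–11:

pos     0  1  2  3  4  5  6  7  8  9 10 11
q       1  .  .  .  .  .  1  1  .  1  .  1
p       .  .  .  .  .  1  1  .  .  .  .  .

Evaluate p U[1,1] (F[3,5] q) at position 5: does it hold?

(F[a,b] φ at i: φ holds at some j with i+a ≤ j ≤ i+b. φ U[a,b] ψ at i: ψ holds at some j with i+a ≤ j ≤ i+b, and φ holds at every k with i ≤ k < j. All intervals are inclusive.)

Holds

Need some j in [6,6] with F[3,5] q, and p at every k in [5,j-1].
  j=6: F[3,5] q holds; p holds at every k in [5,5] → satisfied.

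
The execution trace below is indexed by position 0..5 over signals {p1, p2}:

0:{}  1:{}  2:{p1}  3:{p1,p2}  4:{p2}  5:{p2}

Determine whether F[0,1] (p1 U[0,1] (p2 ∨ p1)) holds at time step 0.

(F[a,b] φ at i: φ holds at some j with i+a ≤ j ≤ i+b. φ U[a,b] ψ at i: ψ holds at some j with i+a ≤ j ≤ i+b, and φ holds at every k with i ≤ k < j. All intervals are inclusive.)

False

Check (p1 U[0,1] (p2 ∨ p1)) at each j in [0,1]:
  j=0: fails
  j=1: fails
No position in the window satisfies it → formula fails.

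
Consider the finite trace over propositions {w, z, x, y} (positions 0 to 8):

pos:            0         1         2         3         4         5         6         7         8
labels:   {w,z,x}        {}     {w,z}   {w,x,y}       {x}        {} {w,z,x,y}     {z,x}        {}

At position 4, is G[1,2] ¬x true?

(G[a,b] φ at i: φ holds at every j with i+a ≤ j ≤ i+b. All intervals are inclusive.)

Check ¬x at every j in [5,6]:
  j=5: true
  j=6: false
Fails at j=6 → formula fails.

False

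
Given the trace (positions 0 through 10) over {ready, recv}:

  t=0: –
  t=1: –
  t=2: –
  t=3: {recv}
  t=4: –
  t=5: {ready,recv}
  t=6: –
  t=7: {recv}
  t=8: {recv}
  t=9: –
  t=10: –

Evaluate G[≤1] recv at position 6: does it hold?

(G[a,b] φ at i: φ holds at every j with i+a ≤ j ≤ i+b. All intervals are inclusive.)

Does not hold

Check recv at every j in [6,7]:
  j=6: false
  j=7: true
Fails at j=6 → formula fails.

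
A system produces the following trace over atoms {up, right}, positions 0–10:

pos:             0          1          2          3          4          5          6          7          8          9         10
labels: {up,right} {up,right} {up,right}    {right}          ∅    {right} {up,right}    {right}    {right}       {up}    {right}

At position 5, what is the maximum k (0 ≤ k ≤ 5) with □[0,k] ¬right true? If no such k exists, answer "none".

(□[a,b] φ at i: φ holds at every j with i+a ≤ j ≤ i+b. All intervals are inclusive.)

¬right must hold from j=5 onward; find where it first fails.
  j=5: fails → no k works.

none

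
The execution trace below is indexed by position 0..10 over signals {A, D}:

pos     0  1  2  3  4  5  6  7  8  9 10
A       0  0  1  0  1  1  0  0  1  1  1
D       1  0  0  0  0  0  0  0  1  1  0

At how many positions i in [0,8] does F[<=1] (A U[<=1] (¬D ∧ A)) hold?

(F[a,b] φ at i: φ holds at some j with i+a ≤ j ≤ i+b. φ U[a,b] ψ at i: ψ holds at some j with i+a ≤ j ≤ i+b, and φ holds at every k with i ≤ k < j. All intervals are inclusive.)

6

Evaluate at each i in [0,8]:
  i=0: ✗ (none in [0,1])
  i=1: ✓ (witness j=2)
  i=2: ✓ (witness j=2)
  i=3: ✓ (witness j=4)
  i=4: ✓ (witness j=4)
  i=5: ✓ (witness j=5)
  i=6: ✗ (none in [6,7])
  i=7: ✗ (none in [7,8])
  i=8: ✓ (witness j=9)
Positions where it holds: {1, 2, 3, 4, 5, 8} → 6.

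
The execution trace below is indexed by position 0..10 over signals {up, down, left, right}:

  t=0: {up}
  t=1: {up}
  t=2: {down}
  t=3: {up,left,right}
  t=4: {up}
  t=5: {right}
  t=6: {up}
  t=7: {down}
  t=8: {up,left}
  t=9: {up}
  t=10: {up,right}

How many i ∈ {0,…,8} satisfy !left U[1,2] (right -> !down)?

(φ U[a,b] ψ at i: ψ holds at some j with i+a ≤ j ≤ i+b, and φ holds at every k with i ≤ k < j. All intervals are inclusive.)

Evaluate at each i in [0,8]:
  i=0: ✓ (rhs at j=1; lhs holds on [0,0])
  i=1: ✓ (rhs at j=2; lhs holds on [1,1])
  i=2: ✓ (rhs at j=3; lhs holds on [2,2])
  i=3: ✗ (lhs fails at k=3 before rhs at j=4)
  i=4: ✓ (rhs at j=5; lhs holds on [4,4])
  i=5: ✓ (rhs at j=6; lhs holds on [5,5])
  i=6: ✓ (rhs at j=7; lhs holds on [6,6])
  i=7: ✓ (rhs at j=8; lhs holds on [7,7])
  i=8: ✗ (lhs fails at k=8 before rhs at j=9)
Positions where it holds: {0, 1, 2, 4, 5, 6, 7} → 7.

7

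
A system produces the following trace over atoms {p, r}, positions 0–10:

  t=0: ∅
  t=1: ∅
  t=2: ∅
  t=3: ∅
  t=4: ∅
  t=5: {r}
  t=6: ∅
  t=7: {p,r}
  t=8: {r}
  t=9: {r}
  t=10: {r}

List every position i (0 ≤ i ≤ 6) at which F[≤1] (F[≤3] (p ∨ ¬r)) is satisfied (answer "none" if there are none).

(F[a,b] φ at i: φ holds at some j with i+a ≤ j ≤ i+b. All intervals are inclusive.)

Evaluate at each i in [0,6]:
  i=0: ✓ (witness j=0)
  i=1: ✓ (witness j=1)
  i=2: ✓ (witness j=2)
  i=3: ✓ (witness j=3)
  i=4: ✓ (witness j=4)
  i=5: ✓ (witness j=5)
  i=6: ✓ (witness j=6)

0, 1, 2, 3, 4, 5, 6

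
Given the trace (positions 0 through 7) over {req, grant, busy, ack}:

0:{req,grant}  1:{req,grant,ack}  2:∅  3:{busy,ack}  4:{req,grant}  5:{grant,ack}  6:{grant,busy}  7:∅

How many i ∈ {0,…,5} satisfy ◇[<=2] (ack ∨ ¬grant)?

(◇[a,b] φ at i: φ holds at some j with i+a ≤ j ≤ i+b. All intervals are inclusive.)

6

Evaluate at each i in [0,5]:
  i=0: ✓ (witness j=1)
  i=1: ✓ (witness j=1)
  i=2: ✓ (witness j=2)
  i=3: ✓ (witness j=3)
  i=4: ✓ (witness j=5)
  i=5: ✓ (witness j=5)
Positions where it holds: {0, 1, 2, 3, 4, 5} → 6.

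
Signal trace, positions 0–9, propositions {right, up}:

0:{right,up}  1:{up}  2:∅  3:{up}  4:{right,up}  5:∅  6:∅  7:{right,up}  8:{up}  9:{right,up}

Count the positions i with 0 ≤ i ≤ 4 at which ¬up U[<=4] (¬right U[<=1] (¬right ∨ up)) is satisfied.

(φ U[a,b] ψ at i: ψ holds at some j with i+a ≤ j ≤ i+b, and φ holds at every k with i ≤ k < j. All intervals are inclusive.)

Evaluate at each i in [0,4]:
  i=0: ✓ (rhs at j=0)
  i=1: ✓ (rhs at j=1)
  i=2: ✓ (rhs at j=2)
  i=3: ✓ (rhs at j=3)
  i=4: ✓ (rhs at j=4)
Positions where it holds: {0, 1, 2, 3, 4} → 5.

5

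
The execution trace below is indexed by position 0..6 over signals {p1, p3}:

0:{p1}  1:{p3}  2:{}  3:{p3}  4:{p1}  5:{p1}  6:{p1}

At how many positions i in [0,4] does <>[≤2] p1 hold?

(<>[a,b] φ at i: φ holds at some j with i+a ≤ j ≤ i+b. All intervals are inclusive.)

Evaluate at each i in [0,4]:
  i=0: ✓ (witness j=0)
  i=1: ✗ (none in [1,3])
  i=2: ✓ (witness j=4)
  i=3: ✓ (witness j=4)
  i=4: ✓ (witness j=4)
Positions where it holds: {0, 2, 3, 4} → 4.

4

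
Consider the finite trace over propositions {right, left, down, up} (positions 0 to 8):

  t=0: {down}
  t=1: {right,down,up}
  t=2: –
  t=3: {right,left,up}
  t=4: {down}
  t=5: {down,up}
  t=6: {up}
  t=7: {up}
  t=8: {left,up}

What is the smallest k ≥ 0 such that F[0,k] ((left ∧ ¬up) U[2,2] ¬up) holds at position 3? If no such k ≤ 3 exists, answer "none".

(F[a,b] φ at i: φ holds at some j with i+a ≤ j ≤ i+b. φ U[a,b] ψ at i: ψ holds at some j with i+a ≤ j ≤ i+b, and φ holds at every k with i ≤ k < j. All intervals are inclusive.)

Scan j = 3,4,… for ((left ∧ ¬up) U[2,2] ¬up):
  j=3: fails
  j=4: fails
  j=5: fails
  j=6: fails
No j in [3,6] satisfies it → none.

none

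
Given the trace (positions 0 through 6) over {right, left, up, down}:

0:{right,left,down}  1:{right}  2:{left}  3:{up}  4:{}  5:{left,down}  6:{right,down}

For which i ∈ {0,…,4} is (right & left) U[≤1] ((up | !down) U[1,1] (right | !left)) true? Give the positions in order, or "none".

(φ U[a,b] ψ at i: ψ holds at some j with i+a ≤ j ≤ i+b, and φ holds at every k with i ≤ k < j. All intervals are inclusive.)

Evaluate at each i in [0,4]:
  i=0: ✗ (no rhs in [0,1])
  i=1: ✗ (lhs fails at k=1 before rhs at j=2)
  i=2: ✓ (rhs at j=2)
  i=3: ✓ (rhs at j=3)
  i=4: ✗ (no rhs in [4,5])

2, 3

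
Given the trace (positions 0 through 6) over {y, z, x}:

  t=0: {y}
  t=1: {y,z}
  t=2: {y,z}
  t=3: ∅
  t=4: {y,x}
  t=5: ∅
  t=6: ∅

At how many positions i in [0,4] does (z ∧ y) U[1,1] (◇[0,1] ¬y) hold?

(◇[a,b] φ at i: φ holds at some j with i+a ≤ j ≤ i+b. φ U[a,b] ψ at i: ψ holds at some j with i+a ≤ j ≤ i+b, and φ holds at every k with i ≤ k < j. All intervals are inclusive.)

2

Evaluate at each i in [0,4]:
  i=0: ✗ (no rhs in [1,1])
  i=1: ✓ (rhs at j=2; lhs holds on [1,1])
  i=2: ✓ (rhs at j=3; lhs holds on [2,2])
  i=3: ✗ (lhs fails at k=3 before rhs at j=4)
  i=4: ✗ (lhs fails at k=4 before rhs at j=5)
Positions where it holds: {1, 2} → 2.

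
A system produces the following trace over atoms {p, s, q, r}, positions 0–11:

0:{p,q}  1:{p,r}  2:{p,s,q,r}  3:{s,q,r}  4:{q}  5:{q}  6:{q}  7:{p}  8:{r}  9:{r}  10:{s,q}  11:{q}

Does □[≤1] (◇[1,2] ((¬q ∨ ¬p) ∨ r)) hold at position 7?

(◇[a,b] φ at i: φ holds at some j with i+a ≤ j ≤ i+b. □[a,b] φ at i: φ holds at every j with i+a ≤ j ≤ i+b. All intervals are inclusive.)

Check ◇[1,2] ((¬q ∨ ¬p) ∨ r) at every j in [7,8]:
  j=7: holds (witness at 8)
  j=8: holds (witness at 9)
All positions satisfy it → formula holds.

Yes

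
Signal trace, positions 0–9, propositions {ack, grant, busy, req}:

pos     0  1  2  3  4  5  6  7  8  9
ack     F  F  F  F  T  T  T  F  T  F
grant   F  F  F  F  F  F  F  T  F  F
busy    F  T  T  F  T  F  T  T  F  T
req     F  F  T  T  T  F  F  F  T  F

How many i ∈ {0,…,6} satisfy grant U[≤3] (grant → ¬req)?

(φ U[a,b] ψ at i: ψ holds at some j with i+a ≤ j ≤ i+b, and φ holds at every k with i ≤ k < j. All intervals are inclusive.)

7

Evaluate at each i in [0,6]:
  i=0: ✓ (rhs at j=0)
  i=1: ✓ (rhs at j=1)
  i=2: ✓ (rhs at j=2)
  i=3: ✓ (rhs at j=3)
  i=4: ✓ (rhs at j=4)
  i=5: ✓ (rhs at j=5)
  i=6: ✓ (rhs at j=6)
Positions where it holds: {0, 1, 2, 3, 4, 5, 6} → 7.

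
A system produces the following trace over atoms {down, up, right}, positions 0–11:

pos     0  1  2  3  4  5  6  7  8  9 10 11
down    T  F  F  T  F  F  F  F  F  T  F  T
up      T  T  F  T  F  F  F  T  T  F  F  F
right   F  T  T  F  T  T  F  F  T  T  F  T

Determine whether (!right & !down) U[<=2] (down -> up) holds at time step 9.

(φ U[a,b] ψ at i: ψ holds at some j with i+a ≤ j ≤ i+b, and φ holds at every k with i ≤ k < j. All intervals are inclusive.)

Need some j in [9,11] with (down -> up), and (!right & !down) at every k in [9,j-1].
  j=9: (down -> up) false.
  j=10: (down -> up) holds, but (!right & !down) fails at k=9 → not this j.
  j=11: (down -> up) false.
No j in the window works → until fails.

No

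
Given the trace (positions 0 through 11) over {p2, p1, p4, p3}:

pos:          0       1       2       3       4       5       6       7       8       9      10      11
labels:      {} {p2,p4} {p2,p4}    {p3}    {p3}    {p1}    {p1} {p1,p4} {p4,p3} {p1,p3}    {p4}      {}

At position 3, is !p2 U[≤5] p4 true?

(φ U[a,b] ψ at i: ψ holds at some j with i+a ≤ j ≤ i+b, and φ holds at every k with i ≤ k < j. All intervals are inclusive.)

True

Need some j in [3,8] with p4, and !p2 at every k in [3,j-1].
  j=3: p4 false.
  j=4: p4 false.
  j=5: p4 false.
  j=6: p4 false.
  j=7: p4 holds; !p2 holds at every k in [3,6] → satisfied.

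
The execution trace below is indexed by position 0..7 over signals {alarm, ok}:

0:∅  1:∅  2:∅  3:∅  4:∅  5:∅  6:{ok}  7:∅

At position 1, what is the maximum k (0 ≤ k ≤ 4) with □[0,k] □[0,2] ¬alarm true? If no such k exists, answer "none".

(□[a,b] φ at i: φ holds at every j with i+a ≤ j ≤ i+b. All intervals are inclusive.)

4

□[0,2] ¬alarm must hold from j=1 onward; find where it first fails.
  j=1: holds
  j=2: holds
  j=3: holds
  j=4: holds
  j=5: holds
Holds through j=5; largest k = 4.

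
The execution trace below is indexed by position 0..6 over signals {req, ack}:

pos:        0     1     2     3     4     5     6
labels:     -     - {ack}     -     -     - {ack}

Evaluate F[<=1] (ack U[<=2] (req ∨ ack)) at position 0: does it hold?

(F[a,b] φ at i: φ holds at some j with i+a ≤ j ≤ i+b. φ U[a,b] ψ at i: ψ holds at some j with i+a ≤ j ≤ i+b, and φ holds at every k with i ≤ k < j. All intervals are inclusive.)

Does not hold

Check (ack U[<=2] (req ∨ ack)) at each j in [0,1]:
  j=0: fails
  j=1: fails
No position in the window satisfies it → formula fails.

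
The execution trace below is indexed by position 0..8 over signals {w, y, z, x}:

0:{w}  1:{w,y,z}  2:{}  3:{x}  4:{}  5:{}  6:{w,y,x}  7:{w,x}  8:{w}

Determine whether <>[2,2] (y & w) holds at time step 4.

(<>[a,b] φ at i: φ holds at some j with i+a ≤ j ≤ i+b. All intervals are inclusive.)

Yes

Check (y & w) at each j in [6,6]:
  j=6: true
Found at j=6 → formula holds.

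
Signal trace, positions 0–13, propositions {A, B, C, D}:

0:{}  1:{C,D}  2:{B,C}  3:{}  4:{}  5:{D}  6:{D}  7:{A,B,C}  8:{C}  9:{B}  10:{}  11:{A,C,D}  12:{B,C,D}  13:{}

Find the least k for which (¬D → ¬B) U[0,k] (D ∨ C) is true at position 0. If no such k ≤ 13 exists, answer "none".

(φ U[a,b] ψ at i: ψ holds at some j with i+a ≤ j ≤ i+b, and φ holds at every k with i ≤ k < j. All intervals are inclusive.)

1

Need earliest j ≥ 0 with (D ∨ C), and (¬D → ¬B) at every k in [0,j-1].
  j=0: rhs fails.
  j=1: rhs holds; lhs holds on [0,0]. k = 1.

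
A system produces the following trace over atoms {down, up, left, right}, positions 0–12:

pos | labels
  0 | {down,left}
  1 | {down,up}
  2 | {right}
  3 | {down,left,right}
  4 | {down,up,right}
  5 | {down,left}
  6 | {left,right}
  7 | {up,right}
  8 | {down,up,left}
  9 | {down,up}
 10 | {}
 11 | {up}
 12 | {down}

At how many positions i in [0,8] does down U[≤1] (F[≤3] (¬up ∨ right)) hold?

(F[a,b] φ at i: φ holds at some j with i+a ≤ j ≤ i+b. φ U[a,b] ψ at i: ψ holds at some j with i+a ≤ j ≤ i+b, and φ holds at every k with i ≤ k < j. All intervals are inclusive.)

9

Evaluate at each i in [0,8]:
  i=0: ✓ (rhs at j=0)
  i=1: ✓ (rhs at j=1)
  i=2: ✓ (rhs at j=2)
  i=3: ✓ (rhs at j=3)
  i=4: ✓ (rhs at j=4)
  i=5: ✓ (rhs at j=5)
  i=6: ✓ (rhs at j=6)
  i=7: ✓ (rhs at j=7)
  i=8: ✓ (rhs at j=8)
Positions where it holds: {0, 1, 2, 3, 4, 5, 6, 7, 8} → 9.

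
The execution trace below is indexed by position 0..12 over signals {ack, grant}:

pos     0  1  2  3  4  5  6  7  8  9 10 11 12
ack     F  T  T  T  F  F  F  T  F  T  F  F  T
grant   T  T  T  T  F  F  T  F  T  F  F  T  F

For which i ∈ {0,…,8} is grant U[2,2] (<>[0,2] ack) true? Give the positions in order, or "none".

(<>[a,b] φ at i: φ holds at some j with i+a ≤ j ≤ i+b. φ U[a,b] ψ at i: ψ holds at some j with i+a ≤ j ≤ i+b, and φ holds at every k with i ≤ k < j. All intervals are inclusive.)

0, 1

Evaluate at each i in [0,8]:
  i=0: ✓ (rhs at j=2; lhs holds on [0,1])
  i=1: ✓ (rhs at j=3; lhs holds on [1,2])
  i=2: ✗ (no rhs in [4,4])
  i=3: ✗ (lhs fails at k=4 before rhs at j=5)
  i=4: ✗ (lhs fails at k=4 before rhs at j=6)
  i=5: ✗ (lhs fails at k=5 before rhs at j=7)
  i=6: ✗ (lhs fails at k=7 before rhs at j=8)
  i=7: ✗ (lhs fails at k=7 before rhs at j=9)
  i=8: ✗ (lhs fails at k=9 before rhs at j=10)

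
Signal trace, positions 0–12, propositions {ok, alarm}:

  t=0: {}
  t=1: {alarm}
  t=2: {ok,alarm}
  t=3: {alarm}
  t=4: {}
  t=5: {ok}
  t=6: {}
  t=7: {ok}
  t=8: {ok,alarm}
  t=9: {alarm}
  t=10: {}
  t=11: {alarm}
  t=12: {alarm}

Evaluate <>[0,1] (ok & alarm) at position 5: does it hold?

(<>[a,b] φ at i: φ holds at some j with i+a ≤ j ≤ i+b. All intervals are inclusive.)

Check (ok & alarm) at each j in [5,6]:
  j=5: false
  j=6: false
No position in the window satisfies it → formula fails.

Does not hold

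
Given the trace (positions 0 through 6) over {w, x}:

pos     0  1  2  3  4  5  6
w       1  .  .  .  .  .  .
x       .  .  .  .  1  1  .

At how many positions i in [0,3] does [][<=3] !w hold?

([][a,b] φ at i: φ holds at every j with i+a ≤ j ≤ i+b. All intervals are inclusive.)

3

Evaluate at each i in [0,3]:
  i=0: ✗ (fails at j=0)
  i=1: ✓ (all of [1,4])
  i=2: ✓ (all of [2,5])
  i=3: ✓ (all of [3,6])
Positions where it holds: {1, 2, 3} → 3.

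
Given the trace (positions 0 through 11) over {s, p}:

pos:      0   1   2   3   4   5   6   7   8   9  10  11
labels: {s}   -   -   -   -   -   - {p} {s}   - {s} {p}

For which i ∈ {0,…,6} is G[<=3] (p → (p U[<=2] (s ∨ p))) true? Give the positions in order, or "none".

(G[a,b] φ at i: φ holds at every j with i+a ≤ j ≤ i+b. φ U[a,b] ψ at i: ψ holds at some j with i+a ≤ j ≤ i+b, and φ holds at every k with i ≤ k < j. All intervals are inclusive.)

0, 1, 2, 3, 4, 5, 6

Evaluate at each i in [0,6]:
  i=0: ✓ (all of [0,3])
  i=1: ✓ (all of [1,4])
  i=2: ✓ (all of [2,5])
  i=3: ✓ (all of [3,6])
  i=4: ✓ (all of [4,7])
  i=5: ✓ (all of [5,8])
  i=6: ✓ (all of [6,9])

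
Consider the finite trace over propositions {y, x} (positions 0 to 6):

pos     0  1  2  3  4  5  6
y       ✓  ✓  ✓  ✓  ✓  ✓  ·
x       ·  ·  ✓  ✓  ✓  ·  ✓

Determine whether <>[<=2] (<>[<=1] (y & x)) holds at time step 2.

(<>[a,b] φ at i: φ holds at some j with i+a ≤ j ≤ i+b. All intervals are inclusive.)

Holds

Check <>[<=1] (y & x) at each j in [2,4]:
  j=2: holds (witness at 2)
  j=3: holds (witness at 3)
  j=4: holds (witness at 4)
Found at j=2 → formula holds.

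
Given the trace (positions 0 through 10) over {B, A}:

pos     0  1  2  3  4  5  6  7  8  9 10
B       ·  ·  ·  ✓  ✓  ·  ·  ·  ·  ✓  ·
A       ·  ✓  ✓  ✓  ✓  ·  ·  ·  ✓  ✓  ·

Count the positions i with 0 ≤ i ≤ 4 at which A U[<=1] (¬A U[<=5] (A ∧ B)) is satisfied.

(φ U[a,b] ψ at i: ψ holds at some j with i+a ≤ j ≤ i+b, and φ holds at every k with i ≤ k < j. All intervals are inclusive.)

Evaluate at each i in [0,4]:
  i=0: ✗ (no rhs in [0,1])
  i=1: ✗ (no rhs in [1,2])
  i=2: ✓ (rhs at j=3; lhs holds on [2,2])
  i=3: ✓ (rhs at j=3)
  i=4: ✓ (rhs at j=4)
Positions where it holds: {2, 3, 4} → 3.

3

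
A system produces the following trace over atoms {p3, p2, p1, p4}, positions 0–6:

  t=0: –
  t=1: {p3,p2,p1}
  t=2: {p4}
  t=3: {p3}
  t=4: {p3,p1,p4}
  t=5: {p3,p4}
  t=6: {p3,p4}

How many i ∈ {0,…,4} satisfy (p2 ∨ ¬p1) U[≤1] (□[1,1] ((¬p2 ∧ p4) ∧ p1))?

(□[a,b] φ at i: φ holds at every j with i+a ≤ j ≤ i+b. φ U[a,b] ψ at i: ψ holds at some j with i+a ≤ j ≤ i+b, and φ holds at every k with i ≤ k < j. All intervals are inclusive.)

Evaluate at each i in [0,4]:
  i=0: ✗ (no rhs in [0,1])
  i=1: ✗ (no rhs in [1,2])
  i=2: ✓ (rhs at j=3; lhs holds on [2,2])
  i=3: ✓ (rhs at j=3)
  i=4: ✗ (no rhs in [4,5])
Positions where it holds: {2, 3} → 2.

2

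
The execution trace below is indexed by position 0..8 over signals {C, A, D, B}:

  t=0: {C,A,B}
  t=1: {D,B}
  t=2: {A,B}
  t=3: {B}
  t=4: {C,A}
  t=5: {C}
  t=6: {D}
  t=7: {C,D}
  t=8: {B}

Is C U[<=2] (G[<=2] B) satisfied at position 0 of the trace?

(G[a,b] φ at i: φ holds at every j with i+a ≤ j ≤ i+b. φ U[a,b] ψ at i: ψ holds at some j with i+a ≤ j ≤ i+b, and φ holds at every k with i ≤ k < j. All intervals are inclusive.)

Holds

Need some j in [0,2] with G[<=2] B, and C at every k in [0,j-1].
  j=0: G[<=2] B holds; no prefix to check → satisfied.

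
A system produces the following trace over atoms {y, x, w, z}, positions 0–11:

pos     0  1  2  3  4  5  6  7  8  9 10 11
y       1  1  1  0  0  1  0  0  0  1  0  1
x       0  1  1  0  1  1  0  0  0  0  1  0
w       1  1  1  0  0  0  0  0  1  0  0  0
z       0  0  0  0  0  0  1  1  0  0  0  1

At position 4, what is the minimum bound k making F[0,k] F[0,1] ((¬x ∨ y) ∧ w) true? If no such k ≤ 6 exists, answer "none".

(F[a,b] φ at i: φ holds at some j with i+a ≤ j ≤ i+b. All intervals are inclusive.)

Scan j = 4,5,… for F[0,1] ((¬x ∨ y) ∧ w):
  j=4: fails
  j=5: fails
  j=6: fails
  j=7: holds
First hit at j=7, so smallest k = 7-4 = 3.

3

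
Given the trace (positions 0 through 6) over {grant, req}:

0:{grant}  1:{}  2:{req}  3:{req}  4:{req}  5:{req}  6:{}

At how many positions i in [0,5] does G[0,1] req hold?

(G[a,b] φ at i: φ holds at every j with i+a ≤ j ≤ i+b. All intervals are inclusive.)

Evaluate at each i in [0,5]:
  i=0: ✗ (fails at j=0)
  i=1: ✗ (fails at j=1)
  i=2: ✓ (all of [2,3])
  i=3: ✓ (all of [3,4])
  i=4: ✓ (all of [4,5])
  i=5: ✗ (fails at j=6)
Positions where it holds: {2, 3, 4} → 3.

3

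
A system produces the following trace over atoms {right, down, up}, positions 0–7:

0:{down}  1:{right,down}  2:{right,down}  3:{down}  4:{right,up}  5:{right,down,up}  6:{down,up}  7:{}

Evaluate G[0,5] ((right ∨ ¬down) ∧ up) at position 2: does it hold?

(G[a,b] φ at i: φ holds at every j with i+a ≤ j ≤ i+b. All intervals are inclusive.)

Check ((right ∨ ¬down) ∧ up) at every j in [2,7]:
  j=2: false
  j=3: false
  j=4: true
  j=5: true
  j=6: false
  j=7: false
Fails at j=2 → formula fails.

Does not hold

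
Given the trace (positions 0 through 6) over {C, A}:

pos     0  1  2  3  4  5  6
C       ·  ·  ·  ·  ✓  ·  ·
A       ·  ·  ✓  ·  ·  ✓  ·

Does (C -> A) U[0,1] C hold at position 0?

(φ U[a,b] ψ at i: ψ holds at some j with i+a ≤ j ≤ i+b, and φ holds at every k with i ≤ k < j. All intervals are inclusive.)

False

Need some j in [0,1] with C, and (C -> A) at every k in [0,j-1].
  j=0: C false.
  j=1: C false.
No j in the window works → until fails.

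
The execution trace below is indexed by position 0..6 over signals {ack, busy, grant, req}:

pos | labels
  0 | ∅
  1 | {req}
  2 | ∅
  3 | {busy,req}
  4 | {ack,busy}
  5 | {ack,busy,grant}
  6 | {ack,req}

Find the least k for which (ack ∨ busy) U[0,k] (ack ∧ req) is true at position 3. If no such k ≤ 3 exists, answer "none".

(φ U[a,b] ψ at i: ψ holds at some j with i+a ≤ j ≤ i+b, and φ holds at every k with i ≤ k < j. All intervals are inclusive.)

Need earliest j ≥ 3 with (ack ∧ req), and (ack ∨ busy) at every k in [3,j-1].
  j=3: rhs fails.
  j=4: rhs fails.
  j=5: rhs fails.
  j=6: rhs holds; lhs holds on [3,5]. k = 3.

3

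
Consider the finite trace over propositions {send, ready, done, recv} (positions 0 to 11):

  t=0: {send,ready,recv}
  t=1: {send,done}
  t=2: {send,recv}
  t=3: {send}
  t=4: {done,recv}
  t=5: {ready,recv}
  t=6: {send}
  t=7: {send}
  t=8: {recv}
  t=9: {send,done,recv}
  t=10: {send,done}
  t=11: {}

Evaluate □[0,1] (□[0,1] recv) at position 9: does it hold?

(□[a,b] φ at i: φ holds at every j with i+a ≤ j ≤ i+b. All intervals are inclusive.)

Check □[0,1] recv at every j in [9,10]:
  j=9: fails at 10
  j=10: fails at 10
Fails at j=9 → formula fails.

Does not hold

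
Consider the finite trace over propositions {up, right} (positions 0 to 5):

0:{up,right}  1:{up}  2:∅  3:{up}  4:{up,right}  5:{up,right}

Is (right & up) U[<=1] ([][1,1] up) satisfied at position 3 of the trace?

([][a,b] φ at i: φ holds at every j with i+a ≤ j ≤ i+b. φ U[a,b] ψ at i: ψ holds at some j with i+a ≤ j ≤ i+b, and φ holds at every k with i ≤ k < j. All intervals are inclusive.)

Yes

Need some j in [3,4] with [][1,1] up, and (right & up) at every k in [3,j-1].
  j=3: [][1,1] up holds; no prefix to check → satisfied.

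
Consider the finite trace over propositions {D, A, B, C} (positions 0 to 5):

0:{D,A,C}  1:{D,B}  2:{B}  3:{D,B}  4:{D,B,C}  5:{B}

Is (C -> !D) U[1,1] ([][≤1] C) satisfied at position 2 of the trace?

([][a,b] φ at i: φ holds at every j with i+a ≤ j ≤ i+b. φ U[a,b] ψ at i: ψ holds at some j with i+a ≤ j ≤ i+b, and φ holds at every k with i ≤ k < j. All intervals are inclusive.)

Need some j in [3,3] with [][≤1] C, and (C -> !D) at every k in [2,j-1].
  j=3: [][≤1] C — fails at 3.
No j in the window works → until fails.

Does not hold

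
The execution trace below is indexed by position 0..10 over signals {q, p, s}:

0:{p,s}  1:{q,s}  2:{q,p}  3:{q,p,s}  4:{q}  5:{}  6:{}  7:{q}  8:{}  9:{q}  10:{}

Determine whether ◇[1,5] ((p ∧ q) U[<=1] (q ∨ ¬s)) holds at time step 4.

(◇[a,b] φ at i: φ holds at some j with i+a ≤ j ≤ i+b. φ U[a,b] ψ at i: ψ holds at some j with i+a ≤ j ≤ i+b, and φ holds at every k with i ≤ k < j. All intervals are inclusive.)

Check ((p ∧ q) U[<=1] (q ∨ ¬s)) at each j in [5,9]:
  j=5: holds
  j=6: holds
  j=7: holds
  j=8: holds
  j=9: holds
Found at j=5 → formula holds.

Holds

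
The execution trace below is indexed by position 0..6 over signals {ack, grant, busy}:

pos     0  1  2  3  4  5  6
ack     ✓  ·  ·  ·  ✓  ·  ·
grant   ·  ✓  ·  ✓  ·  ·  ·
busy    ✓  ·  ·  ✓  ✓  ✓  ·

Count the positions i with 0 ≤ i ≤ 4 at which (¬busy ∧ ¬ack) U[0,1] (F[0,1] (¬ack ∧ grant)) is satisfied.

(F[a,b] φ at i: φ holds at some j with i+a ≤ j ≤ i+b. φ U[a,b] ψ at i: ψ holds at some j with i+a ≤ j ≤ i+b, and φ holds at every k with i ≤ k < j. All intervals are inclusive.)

Evaluate at each i in [0,4]:
  i=0: ✓ (rhs at j=0)
  i=1: ✓ (rhs at j=1)
  i=2: ✓ (rhs at j=2)
  i=3: ✓ (rhs at j=3)
  i=4: ✗ (no rhs in [4,5])
Positions where it holds: {0, 1, 2, 3} → 4.

4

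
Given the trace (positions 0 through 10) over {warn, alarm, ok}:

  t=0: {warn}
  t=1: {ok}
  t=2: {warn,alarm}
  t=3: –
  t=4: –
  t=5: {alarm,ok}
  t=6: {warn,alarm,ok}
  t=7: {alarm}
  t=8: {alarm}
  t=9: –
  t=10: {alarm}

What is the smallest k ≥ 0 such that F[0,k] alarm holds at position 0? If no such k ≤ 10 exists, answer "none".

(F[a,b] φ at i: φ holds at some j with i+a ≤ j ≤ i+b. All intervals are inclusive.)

Scan j = 0,1,… for alarm:
  j=0: fails
  j=1: fails
  j=2: holds
First hit at j=2, so smallest k = 2-0 = 2.

2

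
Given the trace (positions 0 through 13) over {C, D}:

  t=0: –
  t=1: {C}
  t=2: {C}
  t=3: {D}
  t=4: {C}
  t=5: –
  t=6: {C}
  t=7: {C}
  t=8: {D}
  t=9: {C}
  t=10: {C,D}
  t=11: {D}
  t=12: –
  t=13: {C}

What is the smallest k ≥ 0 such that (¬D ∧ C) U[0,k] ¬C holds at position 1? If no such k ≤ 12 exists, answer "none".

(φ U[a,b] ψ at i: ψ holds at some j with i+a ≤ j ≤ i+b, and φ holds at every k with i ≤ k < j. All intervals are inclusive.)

Need earliest j ≥ 1 with ¬C, and (¬D ∧ C) at every k in [1,j-1].
  j=1: rhs fails.
  j=2: rhs fails.
  j=3: rhs holds; lhs holds on [1,2]. k = 2.

2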